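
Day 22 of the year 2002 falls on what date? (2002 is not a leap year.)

22 January 2002

22 into January → January 22.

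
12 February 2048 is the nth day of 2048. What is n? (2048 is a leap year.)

43

Days in months before February: 31 = 31.
Plus 12 days into February → day 43.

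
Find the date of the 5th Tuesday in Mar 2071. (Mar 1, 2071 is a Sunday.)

Mar 31, 2071

Mar 2071 begins on a Sunday, so the first Tuesday is Mar 3 (2 days later).
The 5th Tuesday is 4 weeks later: 3 + 28 = 31.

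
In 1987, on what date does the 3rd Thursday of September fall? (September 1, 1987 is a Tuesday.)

17 September 1987

September 1987 begins on a Tuesday, so the first Thursday is September 3 (2 days later).
The 3rd Thursday is 2 weeks later: 3 + 14 = 17.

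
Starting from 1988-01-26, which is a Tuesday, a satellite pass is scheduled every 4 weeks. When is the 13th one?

The 13th occurrence is 12 intervals after the first: 12 × 28 = 336 days after 1988-01-26.
January has 31 days — 5 days to the end of January leaves 331.
February has 29 days (302 left).
March has 31 days (271 left).
April has 30 days (241 left).
May has 31 days (210 left).
June has 30 days (180 left).
July has 31 days (149 left).
August has 31 days (118 left).
September has 30 days (88 left).
October has 31 days (57 left).
November has 30 days (27 left).
27 days into December → 1988-12-27.

1988-12-27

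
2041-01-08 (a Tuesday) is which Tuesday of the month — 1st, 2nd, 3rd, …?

2nd

Day 8 falls in week ⌈8/7⌉ of the month.
Days 1–7 hold the 1st Tuesday, 8–14 the 2nd, 15–21 the 3rd, 22–28 the 4th, 29–31 the 5th.
8 is in the range for the 2nd.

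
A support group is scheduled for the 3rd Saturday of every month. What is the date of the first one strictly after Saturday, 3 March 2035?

17 March 2035

March 2035 starts on a Thursday; its first Saturday is the 3rd, so the 3rd Saturday is the 17th — 17 March 2035.
17 March 2035 is after 3 March 2035, so that is the next one.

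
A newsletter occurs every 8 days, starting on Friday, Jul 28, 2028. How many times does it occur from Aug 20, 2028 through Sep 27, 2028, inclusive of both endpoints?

Occurrences land 8·i days after Jul 28, 2028 for i = 0, 1, 2, …
Aug 20, 2028 is 23 days after the start; 23 ÷ 8 = 2 remainder 7; since the remainder is 7, round up to i = 3. First occurrence in the window: #4 on Aug 21, 2028 (3×8 = 24 days in).
Sep 27, 2028 is 61 days after the start; 61 ÷ 8 = 7 remainder 5. Last occurrence in the window: #8 on Sep 22, 2028.
Occurrences #4 through #8: 5 in total.

5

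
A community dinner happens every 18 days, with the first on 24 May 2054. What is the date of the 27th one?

4 September 2055

The 27th occurrence is 26 intervals after the first: 26 × 18 = 468 days after 24 May 2054.
May has 31 days — 7 days to the end of May leaves 461.
From end of May to end of 2054 is 214 days (247 left).
January has 31 days (216 left).
February has 28 days (188 left).
March has 31 days (157 left).
April has 30 days (127 left).
May has 31 days (96 left).
June has 30 days (66 left).
July has 31 days (35 left).
August has 31 days (4 left).
4 days into September → 4 September 2055.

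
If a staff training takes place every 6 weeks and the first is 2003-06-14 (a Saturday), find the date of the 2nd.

2003-07-26

The 2nd occurrence is 1 interval after the first: 1 × 42 = 42 days after 2003-06-14.
June has 30 days — 16 days to the end of June leaves 26.
26 days into July → 2003-07-26.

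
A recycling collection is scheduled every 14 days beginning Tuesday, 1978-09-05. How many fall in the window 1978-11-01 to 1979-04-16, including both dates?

11

Occurrences land 14·i days after 1978-09-05 for i = 0, 1, 2, …
1978-11-01 is 57 days after the start; 57 ÷ 14 = 4 remainder 1; since the remainder is 1, round up to i = 5. First occurrence in the window: #6 on 1978-11-14 (5×14 = 70 days in).
1979-04-16 is 223 days after the start; 223 ÷ 14 = 15 remainder 13. Last occurrence in the window: #16 on 1979-04-03.
Occurrences #6 through #16: 11 in total.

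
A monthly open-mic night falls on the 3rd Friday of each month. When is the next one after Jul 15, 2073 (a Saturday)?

Jul 2073 starts on a Saturday; its first Friday is the 7th, so the 3rd Friday is the 21st — Jul 21, 2073.
Jul 21, 2073 is after Jul 15, 2073, so that is the next one.

Jul 21, 2073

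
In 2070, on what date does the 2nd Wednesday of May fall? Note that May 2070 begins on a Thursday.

2070-05-14

May 2070 begins on a Thursday, so the first Wednesday is May 7 (6 days later).
The 2nd Wednesday is 1 weeks later: 7 + 7 = 14.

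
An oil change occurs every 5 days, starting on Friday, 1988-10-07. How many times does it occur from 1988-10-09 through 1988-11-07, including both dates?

6

Occurrences land 5·i days after 1988-10-07 for i = 0, 1, 2, …
1988-10-09 is 2 days after the start; 2 ÷ 5 = 0 remainder 2; since the remainder is 2, round up to i = 1. First occurrence in the window: #2 on 1988-10-12 (1×5 = 5 days in).
1988-11-07 is 31 days after the start; 31 ÷ 5 = 6 remainder 1. Last occurrence in the window: #7 on 1988-11-06.
Occurrences #2 through #7: 6 in total.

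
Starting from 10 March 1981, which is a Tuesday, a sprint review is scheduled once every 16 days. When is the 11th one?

The 11th occurrence is 10 intervals after the first: 10 × 16 = 160 days after 10 March 1981.
March has 31 days — 21 days to the end of March leaves 139.
April has 30 days (109 left).
May has 31 days (78 left).
June has 30 days (48 left).
July has 31 days (17 left).
17 days into August → 17 August 1981.

17 August 1981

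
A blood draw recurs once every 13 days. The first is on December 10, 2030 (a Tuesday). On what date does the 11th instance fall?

The 11th occurrence is 10 intervals after the first: 10 × 13 = 130 days after December 10, 2030.
December has 31 days — 21 days to the end of December leaves 109.
January has 31 days (78 left).
February has 28 days (50 left).
March has 31 days (19 left).
19 days into April → April 19, 2031.

April 19, 2031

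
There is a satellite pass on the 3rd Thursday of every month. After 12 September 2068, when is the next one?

20 September 2068

September 2068 starts on a Saturday; its first Thursday is the 6th, so the 3rd Thursday is the 20th — 20 September 2068.
20 September 2068 is after 12 September 2068, so that is the next one.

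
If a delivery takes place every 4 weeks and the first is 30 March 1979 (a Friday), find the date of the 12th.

1 February 1980

The 12th occurrence is 11 intervals after the first: 11 × 28 = 308 days after 30 March 1979.
March has 31 days — 1 day to the end of March leaves 307.
April has 30 days (277 left).
May has 31 days (246 left).
June has 30 days (216 left).
July has 31 days (185 left).
August has 31 days (154 left).
September has 30 days (124 left).
October has 31 days (93 left).
November has 30 days (63 left).
December has 31 days (32 left).
January has 31 days (1 left).
1 day into February → 1 February 1980.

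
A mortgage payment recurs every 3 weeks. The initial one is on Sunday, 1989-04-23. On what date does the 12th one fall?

1989-12-10

The 12th occurrence is 11 intervals after the first: 11 × 21 = 231 days after 1989-04-23.
April has 30 days — 7 days to the end of April leaves 224.
May has 31 days (193 left).
June has 30 days (163 left).
July has 31 days (132 left).
August has 31 days (101 left).
September has 30 days (71 left).
October has 31 days (40 left).
November has 30 days (10 left).
10 days into December → 1989-12-10.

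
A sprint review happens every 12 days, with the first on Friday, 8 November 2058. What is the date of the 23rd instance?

30 July 2059

The 23rd occurrence is 22 intervals after the first: 22 × 12 = 264 days after 8 November 2058.
November has 30 days — 22 days to the end of November leaves 242.
December has 31 days (211 left).
January has 31 days (180 left).
February has 28 days (152 left).
March has 31 days (121 left).
April has 30 days (91 left).
May has 31 days (60 left).
June has 30 days (30 left).
30 days into July → 30 July 2059.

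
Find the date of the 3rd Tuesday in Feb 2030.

Feb 19, 2030

Feb 2030 begins on a Friday, so the first Tuesday is Feb 5 (4 days later).
The 3rd Tuesday is 2 weeks later: 5 + 14 = 19.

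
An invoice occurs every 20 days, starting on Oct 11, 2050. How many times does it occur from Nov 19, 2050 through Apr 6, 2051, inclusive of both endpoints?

7

Occurrences land 20·i days after Oct 11, 2050 for i = 0, 1, 2, …
Nov 19, 2050 is 39 days after the start; 39 ÷ 20 = 1 remainder 19; since the remainder is 19, round up to i = 2. First occurrence in the window: #3 on Nov 20, 2050 (2×20 = 40 days in).
Apr 6, 2051 is 177 days after the start; 177 ÷ 20 = 8 remainder 17. Last occurrence in the window: #9 on Mar 20, 2051.
Occurrences #3 through #9: 7 in total.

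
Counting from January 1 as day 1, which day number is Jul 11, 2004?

193

Days in months before Jul: 31 + 29 + 31 + 30 + 31 + 30 = 182.
Plus 11 days into Jul → day 193.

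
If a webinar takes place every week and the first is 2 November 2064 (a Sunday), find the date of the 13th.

25 January 2065

The 13th occurrence is 12 intervals after the first: 12 × 7 = 84 days after 2 November 2064.
November has 30 days — 28 days to the end of November leaves 56.
December has 31 days (25 left).
25 days into January → 25 January 2065.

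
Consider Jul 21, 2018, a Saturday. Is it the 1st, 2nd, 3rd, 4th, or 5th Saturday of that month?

3rd

Day 21 falls in week ⌈21/7⌉ of the month.
Days 1–7 hold the 1st Saturday, 8–14 the 2nd, 15–21 the 3rd, 22–28 the 4th, 29–31 the 5th.
21 is in the range for the 3rd.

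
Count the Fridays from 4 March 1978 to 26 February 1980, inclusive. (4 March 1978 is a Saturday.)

103

4 March 1978 is a Saturday; the first Friday on or after it is 10 March 1978 (6 days later).
From 10 March 1978 to 26 February 1980: 296 + 365 + 57 = 718 days (rest of 1978, 1979, to 26 February 1980 in 1980).
718 ÷ 7 = 102 full weeks with remainder 4, so 102 more Fridays after the first → 103.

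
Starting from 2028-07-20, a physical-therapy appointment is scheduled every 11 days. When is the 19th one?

The 19th occurrence is 18 intervals after the first: 18 × 11 = 198 days after 2028-07-20.
July has 31 days — 11 days to the end of July leaves 187.
August has 31 days (156 left).
September has 30 days (126 left).
October has 31 days (95 left).
November has 30 days (65 left).
December has 31 days (34 left).
January has 31 days (3 left).
3 days into February → 2029-02-03.

2029-02-03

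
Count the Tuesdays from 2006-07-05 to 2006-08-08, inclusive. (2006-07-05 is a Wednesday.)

5

2006-07-05 is a Wednesday; the first Tuesday on or after it is 2006-07-11 (6 days later).
From 2006-07-11 to 2006-08-08: 20 + 8 = 28 days (rest of July, August).
28 ÷ 7 = 4 full weeks with remainder 0, so 4 more Tuesdays after the first → 5.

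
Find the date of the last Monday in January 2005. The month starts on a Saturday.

2005-01-31

January 2005 begins on a Saturday, so the first Monday is January 3 (2 days later).
January 2005 has 31 days. Adding weeks: 3, 10, 17, 24, 31 — the last one ≤ 31 is the 31st.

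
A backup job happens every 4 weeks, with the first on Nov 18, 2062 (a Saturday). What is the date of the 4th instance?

The 4th occurrence is 3 intervals after the first: 3 × 28 = 84 days after Nov 18, 2062.
Nov has 30 days — 12 days to the end of Nov leaves 72.
Dec has 31 days (41 left).
Jan has 31 days (10 left).
10 days into Feb → Feb 10, 2063.

Feb 10, 2063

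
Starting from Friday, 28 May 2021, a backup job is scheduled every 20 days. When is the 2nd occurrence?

The 2nd occurrence is 1 interval after the first: 1 × 20 = 20 days after 28 May 2021.
May has 31 days — 3 days to the end of May leaves 17.
17 days into June → 17 June 2021.

17 June 2021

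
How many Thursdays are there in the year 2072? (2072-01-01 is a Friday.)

2072-01-01 is a Friday; the first Thursday on or after it is 2072-01-07 (6 days later).
From 2072-01-07 to 2072-12-31: 24 + 29 + 31 + 30 + 31 + 30 + 31 + 31 + 30 + 31 + 30 + 31 = 359 days (rest of January, February, March, April, May, June, July, August, September, October, November, December).
359 ÷ 7 = 51 full weeks with remainder 2, so 51 more Thursdays after the first → 52.

52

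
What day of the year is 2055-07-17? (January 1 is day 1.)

Days in months before July: 31 + 28 + 31 + 30 + 31 + 30 = 181.
Plus 17 days into July → day 198.

198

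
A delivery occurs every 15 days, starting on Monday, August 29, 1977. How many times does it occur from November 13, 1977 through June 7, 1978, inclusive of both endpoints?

Occurrences land 15·i days after August 29, 1977 for i = 0, 1, 2, …
November 13, 1977 is 76 days after the start; 76 ÷ 15 = 5 remainder 1; since the remainder is 1, round up to i = 6. First occurrence in the window: #7 on November 27, 1977 (6×15 = 90 days in).
June 7, 1978 is 282 days after the start; 282 ÷ 15 = 18 remainder 12. Last occurrence in the window: #19 on May 26, 1978.
Occurrences #7 through #19: 13 in total.

13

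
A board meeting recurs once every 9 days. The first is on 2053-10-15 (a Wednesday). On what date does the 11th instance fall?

The 11th occurrence is 10 intervals after the first: 10 × 9 = 90 days after 2053-10-15.
October has 31 days — 16 days to the end of October leaves 74.
November has 30 days (44 left).
December has 31 days (13 left).
13 days into January → 2054-01-13.

2054-01-13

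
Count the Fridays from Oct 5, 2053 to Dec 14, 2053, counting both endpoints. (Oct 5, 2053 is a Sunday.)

Oct 5, 2053 is a Sunday; the first Friday on or after it is Oct 10, 2053 (5 days later).
From Oct 10, 2053 to Dec 14, 2053: 21 + 30 + 14 = 65 days (rest of Oct, Nov, Dec).
65 ÷ 7 = 9 full weeks with remainder 2, so 9 more Fridays after the first → 10.

10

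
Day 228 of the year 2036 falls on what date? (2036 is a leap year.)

January has 31 days (228 − 31 = 197 remain).
February has 29 days (197 − 29 = 168 remain).
March has 31 days (168 − 31 = 137 remain).
April has 30 days (137 − 30 = 107 remain).
May has 31 days (107 − 31 = 76 remain).
June has 30 days (76 − 30 = 46 remain).
July has 31 days (46 − 31 = 15 remain).
15 into August → August 15.

15 August 2036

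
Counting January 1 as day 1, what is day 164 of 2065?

January has 31 days (164 − 31 = 133 remain).
February has 28 days (133 − 28 = 105 remain).
March has 31 days (105 − 31 = 74 remain).
April has 30 days (74 − 30 = 44 remain).
May has 31 days (44 − 31 = 13 remain).
13 into June → June 13.

2065-06-13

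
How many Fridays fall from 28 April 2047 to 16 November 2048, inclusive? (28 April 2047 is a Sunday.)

28 April 2047 is a Sunday; the first Friday on or after it is 3 May 2047 (5 days later).
From 3 May 2047 to 16 November 2048: 242 + 321 = 563 days (rest of 2047, to 16 November 2048 in 2048).
563 ÷ 7 = 80 full weeks with remainder 3, so 80 more Fridays after the first → 81.

81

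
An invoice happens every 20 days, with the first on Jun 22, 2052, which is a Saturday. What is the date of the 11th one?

The 11th occurrence is 10 intervals after the first: 10 × 20 = 200 days after Jun 22, 2052.
Jun has 30 days — 8 days to the end of Jun leaves 192.
Jul has 31 days (161 left).
Aug has 31 days (130 left).
Sep has 30 days (100 left).
Oct has 31 days (69 left).
Nov has 30 days (39 left).
Dec has 31 days (8 left).
8 days into Jan → Jan 8, 2053.

Jan 8, 2053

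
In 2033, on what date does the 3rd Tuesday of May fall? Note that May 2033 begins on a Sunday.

May 2033 begins on a Sunday, so the first Tuesday is May 3 (2 days later).
The 3rd Tuesday is 2 weeks later: 3 + 14 = 17.

2033-05-17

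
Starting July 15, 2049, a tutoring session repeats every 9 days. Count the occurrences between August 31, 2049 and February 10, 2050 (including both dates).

18

Occurrences land 9·i days after July 15, 2049 for i = 0, 1, 2, …
August 31, 2049 is 47 days after the start; 47 ÷ 9 = 5 remainder 2; since the remainder is 2, round up to i = 6. First occurrence in the window: #7 on September 7, 2049 (6×9 = 54 days in).
February 10, 2050 is 210 days after the start; 210 ÷ 9 = 23 remainder 3. Last occurrence in the window: #24 on February 7, 2050.
Occurrences #7 through #24: 18 in total.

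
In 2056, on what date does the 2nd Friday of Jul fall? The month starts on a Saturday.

Jul 14, 2056

Jul 2056 begins on a Saturday, so the first Friday is Jul 7 (6 days later).
The 2nd Friday is 1 weeks later: 7 + 7 = 14.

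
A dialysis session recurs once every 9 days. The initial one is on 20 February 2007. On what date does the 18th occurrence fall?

The 18th occurrence is 17 intervals after the first: 17 × 9 = 153 days after 20 February 2007.
February has 28 days — 8 days to the end of February leaves 145.
March has 31 days (114 left).
April has 30 days (84 left).
May has 31 days (53 left).
June has 30 days (23 left).
23 days into July → 23 July 2007.

23 July 2007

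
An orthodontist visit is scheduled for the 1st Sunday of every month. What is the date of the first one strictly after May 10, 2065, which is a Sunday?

June 7, 2065

May 2065 starts on a Friday, so its 1st Sunday is May 3, 2065 (2 days in).
That is not after May 10, 2065, so look at June 2065.
June 2065 starts on a Monday, so its 1st Sunday is June 7, 2065 (6 days in).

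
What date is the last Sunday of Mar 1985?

Mar 31, 1985

Mar 1985 begins on a Friday, so the first Sunday is Mar 3 (2 days later).
Mar 1985 has 31 days. Adding weeks: 3, 10, 17, 24, 31 — the last one ≤ 31 is the 31st.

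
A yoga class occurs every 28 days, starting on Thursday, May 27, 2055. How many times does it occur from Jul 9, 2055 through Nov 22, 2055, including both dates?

Occurrences land 28·i days after May 27, 2055 for i = 0, 1, 2, …
Jul 9, 2055 is 43 days after the start; 43 ÷ 28 = 1 remainder 15; since the remainder is 15, round up to i = 2. First occurrence in the window: #3 on Jul 22, 2055 (2×28 = 56 days in).
Nov 22, 2055 is 179 days after the start; 179 ÷ 28 = 6 remainder 11. Last occurrence in the window: #7 on Nov 11, 2055.
Occurrences #3 through #7: 5 in total.

5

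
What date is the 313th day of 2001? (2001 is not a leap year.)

November 9, 2001

January has 31 days (313 − 31 = 282 remain).
February has 28 days (282 − 28 = 254 remain).
March has 31 days (254 − 31 = 223 remain).
April has 30 days (223 − 30 = 193 remain).
May has 31 days (193 − 31 = 162 remain).
June has 30 days (162 − 30 = 132 remain).
July has 31 days (132 − 31 = 101 remain).
August has 31 days (101 − 31 = 70 remain).
September has 30 days (70 − 30 = 40 remain).
October has 31 days (40 − 31 = 9 remain).
9 into November → November 9.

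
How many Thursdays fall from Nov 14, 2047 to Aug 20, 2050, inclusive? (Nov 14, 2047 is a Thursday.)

Nov 14, 2047 is a Thursday; the first Thursday on or after it is Nov 14, 2047.
From Nov 14, 2047 to Aug 20, 2050: 47 + 366 + 365 + 232 = 1010 days (rest of 2047, 2048, 2049, to Aug 20, 2050 in 2050).
1010 ÷ 7 = 144 full weeks with remainder 2, so 144 more Thursdays after the first → 145.

145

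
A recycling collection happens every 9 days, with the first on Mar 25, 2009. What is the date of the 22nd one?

The 22nd occurrence is 21 intervals after the first: 21 × 9 = 189 days after Mar 25, 2009.
Mar has 31 days — 6 days to the end of Mar leaves 183.
Apr has 30 days (153 left).
May has 31 days (122 left).
Jun has 30 days (92 left).
Jul has 31 days (61 left).
Aug has 31 days (30 left).
30 days into Sep → Sep 30, 2009.

Sep 30, 2009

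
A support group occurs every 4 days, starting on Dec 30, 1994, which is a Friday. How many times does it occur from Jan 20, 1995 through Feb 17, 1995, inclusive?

Occurrences land 4·i days after Dec 30, 1994 for i = 0, 1, 2, …
Jan 20, 1995 is 21 days after the start; 21 ÷ 4 = 5 remainder 1; since the remainder is 1, round up to i = 6. First occurrence in the window: #7 on Jan 23, 1995 (6×4 = 24 days in).
Feb 17, 1995 is 49 days after the start; 49 ÷ 4 = 12 remainder 1. Last occurrence in the window: #13 on Feb 16, 1995.
Occurrences #7 through #13: 7 in total.

7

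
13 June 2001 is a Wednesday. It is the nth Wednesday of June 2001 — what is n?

2nd

Day 13 falls in week ⌈13/7⌉ of the month.
Days 1–7 hold the 1st Wednesday, 8–14 the 2nd, 15–21 the 3rd, 22–28 the 4th, 29–31 the 5th.
13 is in the range for the 2nd.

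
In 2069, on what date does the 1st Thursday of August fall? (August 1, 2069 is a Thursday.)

1 August 2069

August 2069 begins on a Thursday, so the first Thursday is August 1.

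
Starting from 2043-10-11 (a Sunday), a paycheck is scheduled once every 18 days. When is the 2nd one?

2043-10-29

The 2nd occurrence is 1 interval after the first: 1 × 18 = 18 days after 2043-10-11.
18 days later is 2043-10-29.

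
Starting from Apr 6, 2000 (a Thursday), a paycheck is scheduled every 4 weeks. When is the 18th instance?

The 18th occurrence is 17 intervals after the first: 17 × 28 = 476 days after Apr 6, 2000.
Apr has 30 days — 24 days to the end of Apr leaves 452.
From end of Apr to end of 2000 is 245 days (207 left).
Jan has 31 days (176 left).
Feb has 28 days (148 left).
Mar has 31 days (117 left).
Apr has 30 days (87 left).
May has 31 days (56 left).
Jun has 30 days (26 left).
26 days into Jul → Jul 26, 2001.

Jul 26, 2001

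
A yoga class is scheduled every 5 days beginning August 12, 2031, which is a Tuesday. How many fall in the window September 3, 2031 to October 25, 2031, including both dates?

Occurrences land 5·i days after August 12, 2031 for i = 0, 1, 2, …
September 3, 2031 is 22 days after the start; 22 ÷ 5 = 4 remainder 2; since the remainder is 2, round up to i = 5. First occurrence in the window: #6 on September 6, 2031 (5×5 = 25 days in).
October 25, 2031 is 74 days after the start; 74 ÷ 5 = 14 remainder 4. Last occurrence in the window: #15 on October 21, 2031.
Occurrences #6 through #15: 10 in total.

10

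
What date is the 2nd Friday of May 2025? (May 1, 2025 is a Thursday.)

May 2025 begins on a Thursday, so the first Friday is May 2 (1 day later).
The 2nd Friday is 1 weeks later: 2 + 7 = 9.

9 May 2025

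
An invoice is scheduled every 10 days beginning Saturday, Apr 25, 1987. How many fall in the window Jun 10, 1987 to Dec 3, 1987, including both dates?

Occurrences land 10·i days after Apr 25, 1987 for i = 0, 1, 2, …
Jun 10, 1987 is 46 days after the start; 46 ÷ 10 = 4 remainder 6; since the remainder is 6, round up to i = 5. First occurrence in the window: #6 on Jun 14, 1987 (5×10 = 50 days in).
Dec 3, 1987 is 222 days after the start; 222 ÷ 10 = 22 remainder 2. Last occurrence in the window: #23 on Dec 1, 1987.
Occurrences #6 through #23: 18 in total.

18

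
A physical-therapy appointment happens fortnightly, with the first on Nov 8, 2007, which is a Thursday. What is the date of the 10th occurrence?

The 10th occurrence is 9 intervals after the first: 9 × 14 = 126 days after Nov 8, 2007.
Nov has 30 days — 22 days to the end of Nov leaves 104.
Dec has 31 days (73 left).
Jan has 31 days (42 left).
Feb has 29 days (13 left).
13 days into Mar → Mar 13, 2008.

Mar 13, 2008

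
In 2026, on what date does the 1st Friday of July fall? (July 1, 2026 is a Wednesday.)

July 2026 begins on a Wednesday, so the first Friday is July 3 (2 days later).

July 3, 2026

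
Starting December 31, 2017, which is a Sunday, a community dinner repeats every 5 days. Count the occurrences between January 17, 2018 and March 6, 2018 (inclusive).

10

Occurrences land 5·i days after December 31, 2017 for i = 0, 1, 2, …
January 17, 2018 is 17 days after the start; 17 ÷ 5 = 3 remainder 2; since the remainder is 2, round up to i = 4. First occurrence in the window: #5 on January 20, 2018 (4×5 = 20 days in).
March 6, 2018 is 65 days after the start; 65 ÷ 5 = 13 remainder 0. Last occurrence in the window: #14 on March 6, 2018.
Occurrences #5 through #14: 10 in total.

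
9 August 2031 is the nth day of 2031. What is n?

Days in months before August: 31 + 28 + 31 + 30 + 31 + 30 + 31 = 212.
Plus 9 days into August → day 221.

221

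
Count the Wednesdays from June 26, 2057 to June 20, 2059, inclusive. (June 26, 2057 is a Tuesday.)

104

June 26, 2057 is a Tuesday; the first Wednesday on or after it is June 27, 2057 (1 day later).
From June 27, 2057 to June 20, 2059: 187 + 365 + 171 = 723 days (rest of 2057, 2058, to June 20, 2059 in 2059).
723 ÷ 7 = 103 full weeks with remainder 2, so 103 more Wednesdays after the first → 104.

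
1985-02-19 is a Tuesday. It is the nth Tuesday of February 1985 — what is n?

3rd

Day 19 falls in week ⌈19/7⌉ of the month.
Days 1–7 hold the 1st Tuesday, 8–14 the 2nd, 15–21 the 3rd, 22–28 the 4th, 29–31 the 5th.
19 is in the range for the 3rd.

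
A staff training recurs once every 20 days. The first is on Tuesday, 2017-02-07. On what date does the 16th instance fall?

The 16th occurrence is 15 intervals after the first: 15 × 20 = 300 days after 2017-02-07.
February has 28 days — 21 days to the end of February leaves 279.
March has 31 days (248 left).
April has 30 days (218 left).
May has 31 days (187 left).
June has 30 days (157 left).
July has 31 days (126 left).
August has 31 days (95 left).
September has 30 days (65 left).
October has 31 days (34 left).
November has 30 days (4 left).
4 days into December → 2017-12-04.

2017-12-04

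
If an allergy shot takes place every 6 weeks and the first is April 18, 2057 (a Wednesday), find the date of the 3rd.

July 11, 2057

The 3rd occurrence is 2 intervals after the first: 2 × 42 = 84 days after April 18, 2057.
April has 30 days — 12 days to the end of April leaves 72.
May has 31 days (41 left).
June has 30 days (11 left).
11 days into July → July 11, 2057.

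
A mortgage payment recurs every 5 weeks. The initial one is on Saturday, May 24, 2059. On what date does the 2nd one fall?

The 2nd occurrence is 1 interval after the first: 1 × 35 = 35 days after May 24, 2059.
May has 31 days — 7 days to the end of May leaves 28.
28 days into Jun → Jun 28, 2059.

Jun 28, 2059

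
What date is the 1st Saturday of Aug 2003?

Aug 2, 2003

Aug 2003 begins on a Friday, so the first Saturday is Aug 2 (1 day later).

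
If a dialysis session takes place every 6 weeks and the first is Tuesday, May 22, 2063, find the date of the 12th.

August 26, 2064

The 12th occurrence is 11 intervals after the first: 11 × 42 = 462 days after May 22, 2063.
May has 31 days — 9 days to the end of May leaves 453.
From end of May to end of 2063 is 214 days (239 left).
January has 31 days (208 left).
February has 29 days (179 left).
March has 31 days (148 left).
April has 30 days (118 left).
May has 31 days (87 left).
June has 30 days (57 left).
July has 31 days (26 left).
26 days into August → August 26, 2064.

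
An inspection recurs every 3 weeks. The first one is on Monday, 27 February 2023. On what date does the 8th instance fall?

24 July 2023

The 8th occurrence is 7 intervals after the first: 7 × 21 = 147 days after 27 February 2023.
February has 28 days — 1 day to the end of February leaves 146.
March has 31 days (115 left).
April has 30 days (85 left).
May has 31 days (54 left).
June has 30 days (24 left).
24 days into July → 24 July 2023.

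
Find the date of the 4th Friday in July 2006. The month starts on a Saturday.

2006-07-28

July 2006 begins on a Saturday, so the first Friday is July 7 (6 days later).
The 4th Friday is 3 weeks later: 7 + 21 = 28.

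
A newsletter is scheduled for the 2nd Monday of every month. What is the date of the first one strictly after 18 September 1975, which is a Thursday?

13 October 1975

September 1975 starts on a Monday; its first Monday is the 1st, so the 2nd Monday is the 8th — 8 September 1975.
That is not after 18 September 1975, so look at October 1975.
October 1975 starts on a Wednesday; its first Monday is the 6th, so the 2nd Monday is the 13th — 13 October 1975.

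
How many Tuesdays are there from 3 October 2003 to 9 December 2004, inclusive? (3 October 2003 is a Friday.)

62

3 October 2003 is a Friday; the first Tuesday on or after it is 7 October 2003 (4 days later).
From 7 October 2003 to 9 December 2004: 85 + 344 = 429 days (rest of 2003, to 9 December 2004 in 2004).
429 ÷ 7 = 61 full weeks with remainder 2, so 61 more Tuesdays after the first → 62.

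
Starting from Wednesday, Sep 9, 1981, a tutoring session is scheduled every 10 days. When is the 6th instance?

Oct 29, 1981

The 6th occurrence is 5 intervals after the first: 5 × 10 = 50 days after Sep 9, 1981.
Sep has 30 days — 21 days to the end of Sep leaves 29.
29 days into Oct → Oct 29, 1981.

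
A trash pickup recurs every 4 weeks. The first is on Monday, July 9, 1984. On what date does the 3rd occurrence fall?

The 3rd occurrence is 2 intervals after the first: 2 × 28 = 56 days after July 9, 1984.
July has 31 days — 22 days to the end of July leaves 34.
August has 31 days (3 left).
3 days into September → September 3, 1984.

September 3, 1984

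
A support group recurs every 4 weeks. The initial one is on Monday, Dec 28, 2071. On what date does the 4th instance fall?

Mar 21, 2072

The 4th occurrence is 3 intervals after the first: 3 × 28 = 84 days after Dec 28, 2071.
Dec has 31 days — 3 days to the end of Dec leaves 81.
Jan has 31 days (50 left).
Feb has 29 days (21 left).
21 days into Mar → Mar 21, 2072.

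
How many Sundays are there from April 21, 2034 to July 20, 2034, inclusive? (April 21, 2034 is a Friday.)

April 21, 2034 is a Friday; the first Sunday on or after it is April 23, 2034 (2 days later).
From April 23, 2034 to July 20, 2034: 7 + 31 + 30 + 20 = 88 days (rest of April, May, June, July).
88 ÷ 7 = 12 full weeks with remainder 4, so 12 more Sundays after the first → 13.

13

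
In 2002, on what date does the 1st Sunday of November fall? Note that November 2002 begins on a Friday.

3 November 2002

November 2002 begins on a Friday, so the first Sunday is November 3 (2 days later).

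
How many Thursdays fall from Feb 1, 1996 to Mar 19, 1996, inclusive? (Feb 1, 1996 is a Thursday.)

Feb 1, 1996 is a Thursday; the first Thursday on or after it is Feb 1, 1996.
From Feb 1, 1996 to Mar 19, 1996: 28 + 19 = 47 days (rest of Feb, Mar).
47 ÷ 7 = 6 full weeks with remainder 5, so 6 more Thursdays after the first → 7.

7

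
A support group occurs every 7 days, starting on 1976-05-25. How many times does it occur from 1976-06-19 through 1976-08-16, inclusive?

Occurrences land 7·i days after 1976-05-25 for i = 0, 1, 2, …
1976-06-19 is 25 days after the start; 25 ÷ 7 = 3 remainder 4; since the remainder is 4, round up to i = 4. First occurrence in the window: #5 on 1976-06-22 (4×7 = 28 days in).
1976-08-16 is 83 days after the start; 83 ÷ 7 = 11 remainder 6. Last occurrence in the window: #12 on 1976-08-10.
Occurrences #5 through #12: 8 in total.

8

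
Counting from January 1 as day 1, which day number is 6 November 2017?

310

Days in months before November: 31 + 28 + 31 + 30 + 31 + 30 + 31 + 31 + 30 + 31 = 304.
Plus 6 days into November → day 310.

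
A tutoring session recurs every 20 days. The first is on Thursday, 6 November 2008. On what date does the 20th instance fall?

21 November 2009

The 20th occurrence is 19 intervals after the first: 19 × 20 = 380 days after 6 November 2008.
November has 30 days — 24 days to the end of November leaves 356.
December has 31 days (325 left).
January has 31 days (294 left).
February has 28 days (266 left).
March has 31 days (235 left).
April has 30 days (205 left).
May has 31 days (174 left).
June has 30 days (144 left).
July has 31 days (113 left).
August has 31 days (82 left).
September has 30 days (52 left).
October has 31 days (21 left).
21 days into November → 21 November 2009.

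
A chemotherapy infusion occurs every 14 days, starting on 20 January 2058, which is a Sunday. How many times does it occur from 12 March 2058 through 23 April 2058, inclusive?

Occurrences land 14·i days after 20 January 2058 for i = 0, 1, 2, …
12 March 2058 is 51 days after the start; 51 ÷ 14 = 3 remainder 9; since the remainder is 9, round up to i = 4. First occurrence in the window: #5 on 17 March 2058 (4×14 = 56 days in).
23 April 2058 is 93 days after the start; 93 ÷ 14 = 6 remainder 9. Last occurrence in the window: #7 on 14 April 2058.
Occurrences #5 through #7: 3 in total.

3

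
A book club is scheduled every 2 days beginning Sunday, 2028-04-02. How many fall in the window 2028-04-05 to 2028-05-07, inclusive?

16

Occurrences land 2·i days after 2028-04-02 for i = 0, 1, 2, …
2028-04-05 is 3 days after the start; 3 ÷ 2 = 1 remainder 1; since the remainder is 1, round up to i = 2. First occurrence in the window: #3 on 2028-04-06 (2×2 = 4 days in).
2028-05-07 is 35 days after the start; 35 ÷ 2 = 17 remainder 1. Last occurrence in the window: #18 on 2028-05-06.
Occurrences #3 through #18: 16 in total.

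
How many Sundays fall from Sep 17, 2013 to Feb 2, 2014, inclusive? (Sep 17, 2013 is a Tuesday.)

Sep 17, 2013 is a Tuesday; the first Sunday on or after it is Sep 22, 2013 (5 days later).
From Sep 22, 2013 to Feb 2, 2014: 8 + 31 + 30 + 31 + 31 + 2 = 133 days (rest of Sep, Oct, Nov, Dec, Jan, Feb).
133 ÷ 7 = 19 full weeks with remainder 0, so 19 more Sundays after the first → 20.

20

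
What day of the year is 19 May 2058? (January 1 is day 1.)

139

Days in months before May: 31 + 28 + 31 + 30 = 120.
Plus 19 days into May → day 139.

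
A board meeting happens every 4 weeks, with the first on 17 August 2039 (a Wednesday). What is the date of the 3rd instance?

The 3rd occurrence is 2 intervals after the first: 2 × 28 = 56 days after 17 August 2039.
August has 31 days — 14 days to the end of August leaves 42.
September has 30 days (12 left).
12 days into October → 12 October 2039.

12 October 2039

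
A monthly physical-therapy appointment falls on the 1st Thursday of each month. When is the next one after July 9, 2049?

August 5, 2049

July 2049 starts on a Thursday, so its 1st Thursday is July 1, 2049.
That is not after July 9, 2049, so look at August 2049.
August 2049 starts on a Sunday, so its 1st Thursday is August 5, 2049 (4 days in).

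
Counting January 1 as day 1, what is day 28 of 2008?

28 January 2008

28 into January → January 28.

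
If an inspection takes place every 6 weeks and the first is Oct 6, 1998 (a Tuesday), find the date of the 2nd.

The 2nd occurrence is 1 interval after the first: 1 × 42 = 42 days after Oct 6, 1998.
Oct has 31 days — 25 days to the end of Oct leaves 17.
17 days into Nov → Nov 17, 1998.

Nov 17, 1998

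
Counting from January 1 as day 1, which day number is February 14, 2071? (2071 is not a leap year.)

45

Days in months before February: 31 = 31.
Plus 14 days into February → day 45.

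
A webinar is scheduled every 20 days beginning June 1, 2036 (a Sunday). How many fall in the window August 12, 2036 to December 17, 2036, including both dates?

Occurrences land 20·i days after June 1, 2036 for i = 0, 1, 2, …
August 12, 2036 is 72 days after the start; 72 ÷ 20 = 3 remainder 12; since the remainder is 12, round up to i = 4. First occurrence in the window: #5 on August 20, 2036 (4×20 = 80 days in).
December 17, 2036 is 199 days after the start; 199 ÷ 20 = 9 remainder 19. Last occurrence in the window: #10 on November 28, 2036.
Occurrences #5 through #10: 6 in total.

6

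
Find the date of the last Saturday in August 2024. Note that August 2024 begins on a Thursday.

31 August 2024

August 2024 begins on a Thursday, so the first Saturday is August 3 (2 days later).
August 2024 has 31 days. Adding weeks: 3, 10, 17, 24, 31 — the last one ≤ 31 is the 31st.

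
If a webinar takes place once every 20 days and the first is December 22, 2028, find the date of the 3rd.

The 3rd occurrence is 2 intervals after the first: 2 × 20 = 40 days after December 22, 2028.
December has 31 days — 9 days to the end of December leaves 31.
31 days into January → January 31, 2029.

January 31, 2029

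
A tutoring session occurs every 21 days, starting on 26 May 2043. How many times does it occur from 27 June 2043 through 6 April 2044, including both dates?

Occurrences land 21·i days after 26 May 2043 for i = 0, 1, 2, …
27 June 2043 is 32 days after the start; 32 ÷ 21 = 1 remainder 11; since the remainder is 11, round up to i = 2. First occurrence in the window: #3 on 7 July 2043 (2×21 = 42 days in).
6 April 2044 is 316 days after the start; 316 ÷ 21 = 15 remainder 1. Last occurrence in the window: #16 on 5 April 2044.
Occurrences #3 through #16: 14 in total.

14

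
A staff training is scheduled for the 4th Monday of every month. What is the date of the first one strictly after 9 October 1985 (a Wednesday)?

October 1985 starts on a Tuesday; its first Monday is the 7th, so the 4th Monday is the 28th — 28 October 1985.
28 October 1985 is after 9 October 1985, so that is the next one.

28 October 1985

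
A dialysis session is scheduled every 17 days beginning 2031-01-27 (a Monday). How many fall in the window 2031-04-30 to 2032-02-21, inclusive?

17

Occurrences land 17·i days after 2031-01-27 for i = 0, 1, 2, …
2031-04-30 is 93 days after the start; 93 ÷ 17 = 5 remainder 8; since the remainder is 8, round up to i = 6. First occurrence in the window: #7 on 2031-05-09 (6×17 = 102 days in).
2032-02-21 is 390 days after the start; 390 ÷ 17 = 22 remainder 16. Last occurrence in the window: #23 on 2032-02-05.
Occurrences #7 through #23: 17 in total.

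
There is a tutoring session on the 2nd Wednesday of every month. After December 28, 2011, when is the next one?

January 11, 2012

December 2011 starts on a Thursday; its first Wednesday is the 7th, so the 2nd Wednesday is the 14th — December 14, 2011.
That is not after December 28, 2011, so look at January 2012.
January 2012 starts on a Sunday; its first Wednesday is the 4th, so the 2nd Wednesday is the 11th — January 11, 2012.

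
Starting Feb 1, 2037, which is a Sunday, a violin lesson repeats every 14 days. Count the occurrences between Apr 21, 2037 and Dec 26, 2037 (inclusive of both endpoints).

18

Occurrences land 14·i days after Feb 1, 2037 for i = 0, 1, 2, …
Apr 21, 2037 is 79 days after the start; 79 ÷ 14 = 5 remainder 9; since the remainder is 9, round up to i = 6. First occurrence in the window: #7 on Apr 26, 2037 (6×14 = 84 days in).
Dec 26, 2037 is 328 days after the start; 328 ÷ 14 = 23 remainder 6. Last occurrence in the window: #24 on Dec 20, 2037.
Occurrences #7 through #24: 18 in total.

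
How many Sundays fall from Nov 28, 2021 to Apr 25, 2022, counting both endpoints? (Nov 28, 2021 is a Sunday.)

22

Nov 28, 2021 is a Sunday; the first Sunday on or after it is Nov 28, 2021.
From Nov 28, 2021 to Apr 25, 2022: 2 + 31 + 31 + 28 + 31 + 25 = 148 days (rest of Nov, Dec, Jan, Feb, Mar, Apr).
148 ÷ 7 = 21 full weeks with remainder 1, so 21 more Sundays after the first → 22.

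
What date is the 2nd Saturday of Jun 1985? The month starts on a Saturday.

Jun 8, 1985

Jun 1985 begins on a Saturday, so the first Saturday is Jun 1.
The 2nd Saturday is 1 weeks later: 1 + 7 = 8.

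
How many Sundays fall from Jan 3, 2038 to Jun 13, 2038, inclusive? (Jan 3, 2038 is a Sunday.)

Jan 3, 2038 is a Sunday; the first Sunday on or after it is Jan 3, 2038.
From Jan 3, 2038 to Jun 13, 2038: 28 + 28 + 31 + 30 + 31 + 13 = 161 days (rest of Jan, Feb, Mar, Apr, May, Jun).
161 ÷ 7 = 23 full weeks with remainder 0, so 23 more Sundays after the first → 24.

24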